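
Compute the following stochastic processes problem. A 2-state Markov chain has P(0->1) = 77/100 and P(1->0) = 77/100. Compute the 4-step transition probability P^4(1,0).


Computing P^4 by matrix multiplication.
P = [[0.2300, 0.7700], [0.7700, 0.2300]]
After raising P to the power 4:
P^4(1,0) = 0.4575

0.4575


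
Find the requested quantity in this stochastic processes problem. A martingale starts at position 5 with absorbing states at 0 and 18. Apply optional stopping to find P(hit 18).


By optional stopping theorem: E(M at tau) = M(0) = 5
P(hit 18)*18 + P(hit 0)*0 = 5
P(hit 18) = (5 - 0)/(18 - 0) = 5/18 = 0.2778

0.2778


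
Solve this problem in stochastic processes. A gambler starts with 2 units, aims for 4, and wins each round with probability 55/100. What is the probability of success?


Gambler's ruin formula:
r = q/p = 0.4500/0.5500 = 0.8182
P(win) = (1 - r^i)/(1 - r^N)
= (1 - 0.8182^2)/(1 - 0.8182^4)
= 0.5990

0.5990


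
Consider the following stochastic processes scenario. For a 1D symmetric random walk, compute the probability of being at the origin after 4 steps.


P(S(4) = 0) = C(4,2) / 4^2
= 6 / 16
= 0.3750

0.3750


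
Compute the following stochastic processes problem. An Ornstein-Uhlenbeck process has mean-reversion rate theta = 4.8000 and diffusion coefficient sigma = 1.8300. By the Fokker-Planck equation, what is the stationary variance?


Stationary variance = sigma^2 / (2*theta)
= 1.8300^2 / (2*4.8000)
= 3.3489 / 9.6000
= 0.3488

0.3488


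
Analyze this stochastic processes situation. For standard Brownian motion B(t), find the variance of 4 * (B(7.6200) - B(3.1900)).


Var(alpha*(B(t)-B(s))) = alpha^2 * (t-s)
= 4^2 * (7.6200 - 3.1900)
= 16 * 4.4300
= 70.8800

70.8800


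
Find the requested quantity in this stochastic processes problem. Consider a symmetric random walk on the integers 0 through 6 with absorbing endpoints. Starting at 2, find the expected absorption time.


For symmetric RW on 0,...,N with absorbing barriers, E(i) = i*(N-i)
E(2) = 2 * 4 = 8

8


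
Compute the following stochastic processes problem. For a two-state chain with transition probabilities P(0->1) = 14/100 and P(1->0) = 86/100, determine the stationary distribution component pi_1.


Stationary distribution: pi_0 = p10/(p01+p10), pi_1 = p01/(p01+p10)
p01 = 0.1400, p10 = 0.8600
pi_1 = 0.1400

0.1400


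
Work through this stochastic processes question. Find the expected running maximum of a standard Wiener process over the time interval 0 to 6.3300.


E(max B(s)) = sqrt(2t/pi)
= sqrt(2*6.3300/pi)
= sqrt(4.0298)
= 2.0074

2.0074


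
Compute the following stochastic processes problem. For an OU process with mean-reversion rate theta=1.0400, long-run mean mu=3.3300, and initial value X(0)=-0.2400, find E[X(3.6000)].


E[X(t)] = mu + (X(0) - mu)*exp(-theta*t)
= 3.3300 + (-0.2400 - 3.3300)*exp(-1.0400*3.6000)
= 3.3300 + -3.5700 * 0.0237
= 3.2455

3.2455


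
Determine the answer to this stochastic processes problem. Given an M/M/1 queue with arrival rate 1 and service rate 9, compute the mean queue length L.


rho = 1/9 = 0.1111
L = rho/(1-rho)
= 0.1111/0.8889
= 0.1250

0.1250


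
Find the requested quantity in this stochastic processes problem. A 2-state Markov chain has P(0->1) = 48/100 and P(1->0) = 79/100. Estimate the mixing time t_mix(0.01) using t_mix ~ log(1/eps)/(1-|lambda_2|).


lambda_2 = |1 - p01 - p10| = |1 - 0.4800 - 0.7900| = 0.2700
t_mix ~ log(1/eps)/(1 - |lambda_2|)
= log(100)/(1 - 0.2700) = 4.6052/0.7300
= 6.3085

6.3085


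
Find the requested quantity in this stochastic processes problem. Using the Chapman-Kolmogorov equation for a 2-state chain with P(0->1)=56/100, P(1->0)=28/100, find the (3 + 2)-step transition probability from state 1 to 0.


P^5 = P^3 * P^2
Computing via matrix multiplication of the transition matrix.
Entry (1,0) of P^5 = 0.3333

0.3333


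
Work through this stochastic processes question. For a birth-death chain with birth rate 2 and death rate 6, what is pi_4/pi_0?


For birth-death process, pi_n/pi_0 = (lambda/mu)^n
= (2/6)^4
= 0.0123

0.0123


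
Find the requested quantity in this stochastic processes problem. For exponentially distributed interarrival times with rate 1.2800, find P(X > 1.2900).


P(X > t) = exp(-lambda * t)
= exp(-1.2800 * 1.2900)
= exp(-1.6512) = 0.1918

0.1918


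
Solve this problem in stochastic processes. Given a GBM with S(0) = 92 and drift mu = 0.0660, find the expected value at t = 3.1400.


E[S(t)] = S(0) * exp(mu * t)
= 92 * exp(0.0660 * 3.1400)
= 92 * 1.2303
= 113.1856

113.1856


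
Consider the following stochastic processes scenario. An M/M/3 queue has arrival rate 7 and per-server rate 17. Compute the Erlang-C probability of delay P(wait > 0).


a = lambda/mu = 0.4118
rho = a/c = 0.1373
Erlang-C formula applied:
C(c,a) = 0.0089

0.0089


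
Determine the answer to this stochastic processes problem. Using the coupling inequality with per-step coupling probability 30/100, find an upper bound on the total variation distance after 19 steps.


TV distance bound <= (1-delta)^n
= (1 - 0.3000)^19
= 0.7000^19
= 0.0011

0.0011


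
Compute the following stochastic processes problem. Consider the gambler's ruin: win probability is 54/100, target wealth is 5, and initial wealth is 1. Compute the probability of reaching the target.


Gambler's ruin formula:
r = q/p = 0.4600/0.5400 = 0.8519
P(win) = (1 - r^i)/(1 - r^N)
= (1 - 0.8519^1)/(1 - 0.8519^5)
= 0.2687

0.2687


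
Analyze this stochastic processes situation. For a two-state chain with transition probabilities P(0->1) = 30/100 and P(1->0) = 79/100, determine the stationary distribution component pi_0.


Stationary distribution: pi_0 = p10/(p01+p10), pi_1 = p01/(p01+p10)
p01 = 0.3000, p10 = 0.7900
pi_0 = 0.7248

0.7248


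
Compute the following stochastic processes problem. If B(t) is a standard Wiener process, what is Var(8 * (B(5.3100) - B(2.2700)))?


Var(alpha*(B(t)-B(s))) = alpha^2 * (t-s)
= 8^2 * (5.3100 - 2.2700)
= 64 * 3.0400
= 194.5600

194.5600


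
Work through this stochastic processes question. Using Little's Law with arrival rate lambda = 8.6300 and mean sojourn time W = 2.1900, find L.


Little's Law: L = lambda * W
= 8.6300 * 2.1900
= 18.8997

18.8997


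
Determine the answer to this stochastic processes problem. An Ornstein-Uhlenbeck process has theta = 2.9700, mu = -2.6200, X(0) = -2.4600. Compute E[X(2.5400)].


E[X(t)] = mu + (X(0) - mu)*exp(-theta*t)
= -2.6200 + (-2.4600 - -2.6200)*exp(-2.9700*2.5400)
= -2.6200 + 0.1600 * 5.2938e-04
= -2.6199

-2.6199


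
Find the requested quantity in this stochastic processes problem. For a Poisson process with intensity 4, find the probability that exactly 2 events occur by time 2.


P(N(t)=k) = (lambda*t)^k * exp(-lambda*t) / k!
lambda*t = 8
= 8^2 * exp(-8) / 2!
= 64 * 3.3546e-04 / 2
= 0.0107

0.0107


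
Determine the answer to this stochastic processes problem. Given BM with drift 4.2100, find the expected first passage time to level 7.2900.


Expected first passage time = a/mu
= 7.2900/4.2100
= 1.7316

1.7316


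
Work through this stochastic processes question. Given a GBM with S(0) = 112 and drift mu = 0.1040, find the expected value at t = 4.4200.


E[S(t)] = S(0) * exp(mu * t)
= 112 * exp(0.1040 * 4.4200)
= 112 * 1.5836
= 177.3595

177.3595


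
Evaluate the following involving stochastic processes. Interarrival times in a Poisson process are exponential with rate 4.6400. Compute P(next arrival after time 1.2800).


P(X > t) = exp(-lambda * t)
= exp(-4.6400 * 1.2800)
= exp(-5.9392) = 0.0026

0.0026


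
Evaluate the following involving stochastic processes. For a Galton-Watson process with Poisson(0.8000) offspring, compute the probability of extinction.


Since mu = 0.8000 <= 1, extinction probability = 1.

1.0000


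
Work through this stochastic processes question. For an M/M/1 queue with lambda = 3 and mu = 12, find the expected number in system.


rho = 3/12 = 0.2500
L = rho/(1-rho)
= 0.2500/0.7500
= 0.3333

0.3333


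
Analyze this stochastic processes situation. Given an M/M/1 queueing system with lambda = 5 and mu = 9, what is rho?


rho = lambda/mu
= 5/9
= 0.5556

0.5556


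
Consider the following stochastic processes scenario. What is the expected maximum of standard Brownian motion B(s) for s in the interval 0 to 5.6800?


E(max B(s)) = sqrt(2t/pi)
= sqrt(2*5.6800/pi)
= sqrt(3.6160)
= 1.9016

1.9016


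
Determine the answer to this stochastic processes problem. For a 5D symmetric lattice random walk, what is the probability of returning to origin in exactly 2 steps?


P(return in 2 steps) = P(reverse first step) = 1/(2d)
= 1/10
= 0.1000

0.1000


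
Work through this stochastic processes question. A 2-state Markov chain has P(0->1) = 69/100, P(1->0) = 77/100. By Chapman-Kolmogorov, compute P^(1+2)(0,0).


P^3 = P^1 * P^2
Computing via matrix multiplication of the transition matrix.
Entry (0,0) of P^3 = 0.4814

0.4814


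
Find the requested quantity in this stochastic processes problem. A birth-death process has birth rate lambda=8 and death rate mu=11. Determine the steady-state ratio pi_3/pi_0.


For birth-death process, pi_n/pi_0 = (lambda/mu)^n
= (8/11)^3
= 0.3847

0.3847


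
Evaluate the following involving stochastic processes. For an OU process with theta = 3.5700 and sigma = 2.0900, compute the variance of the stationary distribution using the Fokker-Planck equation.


Stationary variance = sigma^2 / (2*theta)
= 2.0900^2 / (2*3.5700)
= 4.3681 / 7.1400
= 0.6118

0.6118


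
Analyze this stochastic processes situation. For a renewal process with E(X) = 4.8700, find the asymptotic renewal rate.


Long-run renewal rate = 1/E(X)
= 1/4.8700
= 0.2053

0.2053


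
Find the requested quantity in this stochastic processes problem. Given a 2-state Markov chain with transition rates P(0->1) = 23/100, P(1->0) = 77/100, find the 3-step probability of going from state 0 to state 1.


Computing P^3 by matrix multiplication.
P = [[0.7700, 0.2300], [0.7700, 0.2300]]
After raising P to the power 3:
P^3(0,1) = 0.2300

0.2300


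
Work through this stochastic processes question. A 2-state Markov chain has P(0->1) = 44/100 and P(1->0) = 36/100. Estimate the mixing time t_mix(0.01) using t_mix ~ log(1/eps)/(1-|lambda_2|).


lambda_2 = |1 - p01 - p10| = |1 - 0.4400 - 0.3600| = 0.2000
t_mix ~ log(1/eps)/(1 - |lambda_2|)
= log(100)/(1 - 0.2000) = 4.6052/0.8000
= 5.7565

5.7565


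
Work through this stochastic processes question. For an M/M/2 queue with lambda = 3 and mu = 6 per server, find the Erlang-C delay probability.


a = lambda/mu = 0.5000
rho = a/c = 0.2500
Erlang-C formula applied:
C(c,a) = 0.1000

0.1000


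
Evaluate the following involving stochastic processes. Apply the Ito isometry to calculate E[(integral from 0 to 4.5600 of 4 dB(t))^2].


By Ito isometry: E[(int f dB)^2] = int f^2 dt
= 4^2 * 4.5600
= 16 * 4.5600 = 72.9600

72.9600


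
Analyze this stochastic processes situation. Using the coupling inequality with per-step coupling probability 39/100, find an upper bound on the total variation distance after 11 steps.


TV distance bound <= (1-delta)^n
= (1 - 0.3900)^11
= 0.6100^11
= 0.0044

0.0044


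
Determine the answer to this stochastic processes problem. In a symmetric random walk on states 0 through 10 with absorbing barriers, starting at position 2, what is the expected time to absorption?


For symmetric RW on 0,...,N with absorbing barriers, E(i) = i*(N-i)
E(2) = 2 * 8 = 16

16


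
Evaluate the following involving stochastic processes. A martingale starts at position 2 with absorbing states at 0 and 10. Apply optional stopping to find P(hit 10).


By optional stopping theorem: E(M at tau) = M(0) = 2
P(hit 10)*10 + P(hit 0)*0 = 2
P(hit 10) = (2 - 0)/(10 - 0) = 1/5 = 0.2000

0.2000


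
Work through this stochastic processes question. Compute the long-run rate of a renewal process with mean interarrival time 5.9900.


Long-run renewal rate = 1/E(X)
= 1/5.9900
= 0.1669

0.1669


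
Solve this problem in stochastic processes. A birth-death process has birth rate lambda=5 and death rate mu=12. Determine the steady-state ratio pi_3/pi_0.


For birth-death process, pi_n/pi_0 = (lambda/mu)^n
= (5/12)^3
= 0.0723

0.0723


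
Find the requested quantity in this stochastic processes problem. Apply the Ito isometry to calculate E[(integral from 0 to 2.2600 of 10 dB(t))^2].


By Ito isometry: E[(int f dB)^2] = int f^2 dt
= 10^2 * 2.2600
= 100 * 2.2600 = 226.0000

226.0000


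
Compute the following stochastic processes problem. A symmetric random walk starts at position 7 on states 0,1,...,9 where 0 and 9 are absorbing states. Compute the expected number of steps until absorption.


For symmetric RW on 0,...,N with absorbing barriers, E(i) = i*(N-i)
E(7) = 7 * 2 = 14

14


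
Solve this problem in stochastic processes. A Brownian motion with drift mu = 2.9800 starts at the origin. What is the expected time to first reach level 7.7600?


Expected first passage time = a/mu
= 7.7600/2.9800
= 2.6040

2.6040


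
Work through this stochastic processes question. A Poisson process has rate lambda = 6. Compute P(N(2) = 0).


P(N(t)=k) = (lambda*t)^k * exp(-lambda*t) / k!
lambda*t = 12
= 12^0 * exp(-12) / 0!
= 1 * 6.1442e-06 / 1
= 6.1442e-06

6.1442e-06


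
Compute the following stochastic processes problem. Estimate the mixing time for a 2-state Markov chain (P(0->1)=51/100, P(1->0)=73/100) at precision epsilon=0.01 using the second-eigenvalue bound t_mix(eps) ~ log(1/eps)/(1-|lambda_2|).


lambda_2 = |1 - p01 - p10| = |1 - 0.5100 - 0.7300| = 0.2400
t_mix ~ log(1/eps)/(1 - |lambda_2|)
= log(100)/(1 - 0.2400) = 4.6052/0.7600
= 6.0594

6.0594


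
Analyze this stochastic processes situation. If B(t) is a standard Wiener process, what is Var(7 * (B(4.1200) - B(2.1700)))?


Var(alpha*(B(t)-B(s))) = alpha^2 * (t-s)
= 7^2 * (4.1200 - 2.1700)
= 49 * 1.9500
= 95.5500

95.5500


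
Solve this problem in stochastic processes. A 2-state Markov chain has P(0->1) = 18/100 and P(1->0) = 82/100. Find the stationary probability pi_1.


Stationary distribution: pi_0 = p10/(p01+p10), pi_1 = p01/(p01+p10)
p01 = 0.1800, p10 = 0.8200
pi_1 = 0.1800

0.1800


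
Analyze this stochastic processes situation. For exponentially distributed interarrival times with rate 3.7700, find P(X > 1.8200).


P(X > t) = exp(-lambda * t)
= exp(-3.7700 * 1.8200)
= exp(-6.8614) = 0.0010

0.0010


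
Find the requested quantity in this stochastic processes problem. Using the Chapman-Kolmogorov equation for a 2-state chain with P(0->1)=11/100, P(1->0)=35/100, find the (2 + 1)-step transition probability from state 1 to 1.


P^3 = P^2 * P^1
Computing via matrix multiplication of the transition matrix.
Entry (1,1) of P^3 = 0.3589

0.3589


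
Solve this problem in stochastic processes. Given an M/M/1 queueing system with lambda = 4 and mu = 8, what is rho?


rho = lambda/mu
= 4/8
= 0.5000

0.5000


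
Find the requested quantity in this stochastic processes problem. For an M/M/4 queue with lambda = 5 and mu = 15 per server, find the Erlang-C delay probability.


a = lambda/mu = 0.3333
rho = a/c = 0.0833
Erlang-C formula applied:
C(c,a) = 4.0209e-04

4.0209e-04


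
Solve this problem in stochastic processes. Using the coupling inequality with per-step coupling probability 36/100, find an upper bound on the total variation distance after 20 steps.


TV distance bound <= (1-delta)^n
= (1 - 0.3600)^20
= 0.6400^20
= 1.3292e-04

1.3292e-04


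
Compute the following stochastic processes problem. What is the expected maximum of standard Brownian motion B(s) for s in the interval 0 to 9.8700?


E(max B(s)) = sqrt(2t/pi)
= sqrt(2*9.8700/pi)
= sqrt(6.2834)
= 2.5067

2.5067


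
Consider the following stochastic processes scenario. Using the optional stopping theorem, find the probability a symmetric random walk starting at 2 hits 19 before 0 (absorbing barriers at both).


By optional stopping theorem: E(M at tau) = M(0) = 2
P(hit 19)*19 + P(hit 0)*0 = 2
P(hit 19) = (2 - 0)/(19 - 0) = 2/19 = 0.1053

0.1053


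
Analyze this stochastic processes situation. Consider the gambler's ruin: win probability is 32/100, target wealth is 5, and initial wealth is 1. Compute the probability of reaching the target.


Gambler's ruin formula:
r = q/p = 0.6800/0.3200 = 2.1250
P(win) = (1 - r^i)/(1 - r^N)
= (1 - 2.1250^1)/(1 - 2.1250^5)
= 0.0266

0.0266


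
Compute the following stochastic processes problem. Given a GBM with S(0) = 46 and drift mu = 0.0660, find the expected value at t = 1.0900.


E[S(t)] = S(0) * exp(mu * t)
= 46 * exp(0.0660 * 1.0900)
= 46 * 1.0746
= 49.4312

49.4312


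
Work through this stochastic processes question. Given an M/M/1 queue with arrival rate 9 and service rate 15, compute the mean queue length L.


rho = 9/15 = 0.6000
L = rho/(1-rho)
= 0.6000/0.4000
= 1.5000

1.5000


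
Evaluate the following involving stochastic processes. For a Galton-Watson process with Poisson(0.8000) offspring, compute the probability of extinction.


Since mu = 0.8000 <= 1, extinction probability = 1.

1.0000


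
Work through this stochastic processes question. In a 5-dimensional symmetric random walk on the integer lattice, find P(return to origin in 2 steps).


P(return in 2 steps) = P(reverse first step) = 1/(2d)
= 1/10
= 0.1000

0.1000


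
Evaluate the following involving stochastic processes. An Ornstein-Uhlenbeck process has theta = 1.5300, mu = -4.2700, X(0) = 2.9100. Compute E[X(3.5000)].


E[X(t)] = mu + (X(0) - mu)*exp(-theta*t)
= -4.2700 + (2.9100 - -4.2700)*exp(-1.5300*3.5000)
= -4.2700 + 7.1800 * 0.0047
= -4.2361

-4.2361


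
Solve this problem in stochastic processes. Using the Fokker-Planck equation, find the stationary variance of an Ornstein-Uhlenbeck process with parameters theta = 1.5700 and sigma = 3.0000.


Stationary variance = sigma^2 / (2*theta)
= 3.0000^2 / (2*1.5700)
= 9.0000 / 3.1400
= 2.8662

2.8662


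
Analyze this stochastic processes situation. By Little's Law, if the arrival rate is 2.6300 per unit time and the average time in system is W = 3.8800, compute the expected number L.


Little's Law: L = lambda * W
= 2.6300 * 3.8800
= 10.2044

10.2044


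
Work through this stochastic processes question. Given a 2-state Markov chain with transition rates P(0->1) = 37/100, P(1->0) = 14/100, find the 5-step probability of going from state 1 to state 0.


Computing P^5 by matrix multiplication.
P = [[0.6300, 0.3700], [0.1400, 0.8600]]
After raising P to the power 5:
P^5(1,0) = 0.2668

0.2668


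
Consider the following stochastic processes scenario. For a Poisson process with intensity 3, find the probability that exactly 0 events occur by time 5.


P(N(t)=k) = (lambda*t)^k * exp(-lambda*t) / k!
lambda*t = 15
= 15^0 * exp(-15) / 0!
= 1 * 3.0590e-07 / 1
= 3.0590e-07

3.0590e-07


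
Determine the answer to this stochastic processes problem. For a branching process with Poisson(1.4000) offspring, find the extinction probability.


Since mu = 1.4000 > 1, extinction prob q < 1.
Solve s = exp(mu*(s-1)) iteratively.
q = 0.4890

0.4890


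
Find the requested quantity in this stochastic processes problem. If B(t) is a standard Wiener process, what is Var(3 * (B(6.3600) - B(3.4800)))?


Var(alpha*(B(t)-B(s))) = alpha^2 * (t-s)
= 3^2 * (6.3600 - 3.4800)
= 9 * 2.8800
= 25.9200

25.9200


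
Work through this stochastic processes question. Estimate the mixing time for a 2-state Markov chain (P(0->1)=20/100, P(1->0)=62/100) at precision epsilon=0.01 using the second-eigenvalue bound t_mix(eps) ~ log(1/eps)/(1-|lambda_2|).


lambda_2 = |1 - p01 - p10| = |1 - 0.2000 - 0.6200| = 0.1800
t_mix ~ log(1/eps)/(1 - |lambda_2|)
= log(100)/(1 - 0.1800) = 4.6052/0.8200
= 5.6161

5.6161


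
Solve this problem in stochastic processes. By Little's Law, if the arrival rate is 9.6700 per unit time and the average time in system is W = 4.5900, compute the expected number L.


Little's Law: L = lambda * W
= 9.6700 * 4.5900
= 44.3853

44.3853


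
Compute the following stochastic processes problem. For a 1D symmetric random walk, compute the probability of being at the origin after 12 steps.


P(S(12) = 0) = C(12,6) / 4^6
= 924 / 4096
= 0.2256

0.2256


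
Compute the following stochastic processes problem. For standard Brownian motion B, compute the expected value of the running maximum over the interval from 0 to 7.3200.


E(max B(s)) = sqrt(2t/pi)
= sqrt(2*7.3200/pi)
= sqrt(4.6601)
= 2.1587

2.1587


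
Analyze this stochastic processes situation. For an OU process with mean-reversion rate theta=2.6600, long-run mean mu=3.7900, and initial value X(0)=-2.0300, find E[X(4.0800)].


E[X(t)] = mu + (X(0) - mu)*exp(-theta*t)
= 3.7900 + (-2.0300 - 3.7900)*exp(-2.6600*4.0800)
= 3.7900 + -5.8200 * 1.9350e-05
= 3.7899

3.7899


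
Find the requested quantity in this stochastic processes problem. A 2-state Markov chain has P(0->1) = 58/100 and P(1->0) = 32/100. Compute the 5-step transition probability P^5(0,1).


Computing P^5 by matrix multiplication.
P = [[0.4200, 0.5800], [0.3200, 0.6800]]
After raising P to the power 5:
P^5(0,1) = 0.6444

0.6444


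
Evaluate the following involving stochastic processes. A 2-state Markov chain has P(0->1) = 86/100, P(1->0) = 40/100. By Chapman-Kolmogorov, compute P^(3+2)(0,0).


P^5 = P^3 * P^2
Computing via matrix multiplication of the transition matrix.
Entry (0,0) of P^5 = 0.3166

0.3166


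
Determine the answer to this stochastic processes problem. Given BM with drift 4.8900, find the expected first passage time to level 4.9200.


Expected first passage time = a/mu
= 4.9200/4.8900
= 1.0061

1.0061


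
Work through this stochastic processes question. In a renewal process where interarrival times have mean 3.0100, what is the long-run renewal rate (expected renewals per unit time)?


Long-run renewal rate = 1/E(X)
= 1/3.0100
= 0.3322

0.3322


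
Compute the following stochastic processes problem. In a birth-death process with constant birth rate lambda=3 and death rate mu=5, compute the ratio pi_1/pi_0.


For birth-death process, pi_n/pi_0 = (lambda/mu)^n
= (3/5)^1
= 0.6000

0.6000


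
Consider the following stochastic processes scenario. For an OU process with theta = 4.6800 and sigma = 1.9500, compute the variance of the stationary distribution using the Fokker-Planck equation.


Stationary variance = sigma^2 / (2*theta)
= 1.9500^2 / (2*4.6800)
= 3.8025 / 9.3600
= 0.4062

0.4062


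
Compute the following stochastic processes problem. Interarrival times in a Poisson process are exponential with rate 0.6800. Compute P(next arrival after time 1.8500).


P(X > t) = exp(-lambda * t)
= exp(-0.6800 * 1.8500)
= exp(-1.2580) = 0.2842

0.2842


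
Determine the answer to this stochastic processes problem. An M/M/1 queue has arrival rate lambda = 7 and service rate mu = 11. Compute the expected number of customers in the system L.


rho = 7/11 = 0.6364
L = rho/(1-rho)
= 0.6364/0.3636
= 1.7500

1.7500


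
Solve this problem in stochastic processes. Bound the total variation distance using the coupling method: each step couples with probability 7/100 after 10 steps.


TV distance bound <= (1-delta)^n
= (1 - 0.0700)^10
= 0.9300^10
= 0.4840

0.4840


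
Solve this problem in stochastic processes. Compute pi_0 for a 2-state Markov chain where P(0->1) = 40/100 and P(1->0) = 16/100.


Stationary distribution: pi_0 = p10/(p01+p10), pi_1 = p01/(p01+p10)
p01 = 0.4000, p10 = 0.1600
pi_0 = 0.2857

0.2857


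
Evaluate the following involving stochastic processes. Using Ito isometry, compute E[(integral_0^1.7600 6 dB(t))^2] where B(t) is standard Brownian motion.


By Ito isometry: E[(int f dB)^2] = int f^2 dt
= 6^2 * 1.7600
= 36 * 1.7600 = 63.3600

63.3600


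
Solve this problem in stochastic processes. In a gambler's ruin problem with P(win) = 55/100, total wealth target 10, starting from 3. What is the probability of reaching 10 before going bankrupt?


Gambler's ruin formula:
r = q/p = 0.4500/0.5500 = 0.8182
P(win) = (1 - r^i)/(1 - r^N)
= (1 - 0.8182^3)/(1 - 0.8182^10)
= 0.5225

0.5225


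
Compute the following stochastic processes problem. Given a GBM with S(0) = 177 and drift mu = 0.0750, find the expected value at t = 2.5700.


E[S(t)] = S(0) * exp(mu * t)
= 177 * exp(0.0750 * 2.5700)
= 177 * 1.2126
= 214.6266

214.6266


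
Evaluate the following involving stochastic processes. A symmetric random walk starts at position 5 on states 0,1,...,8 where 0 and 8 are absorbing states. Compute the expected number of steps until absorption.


For symmetric RW on 0,...,N with absorbing barriers, E(i) = i*(N-i)
E(5) = 5 * 3 = 15

15


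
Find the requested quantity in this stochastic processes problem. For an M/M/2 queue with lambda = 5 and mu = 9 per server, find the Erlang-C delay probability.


a = lambda/mu = 0.5556
rho = a/c = 0.2778
Erlang-C formula applied:
C(c,a) = 0.1208

0.1208


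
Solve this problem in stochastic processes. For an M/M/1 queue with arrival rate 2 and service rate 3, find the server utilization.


rho = lambda/mu
= 2/3
= 0.6667

0.6667


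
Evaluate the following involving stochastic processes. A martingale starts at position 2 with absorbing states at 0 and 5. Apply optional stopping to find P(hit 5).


By optional stopping theorem: E(M at tau) = M(0) = 2
P(hit 5)*5 + P(hit 0)*0 = 2
P(hit 5) = (2 - 0)/(5 - 0) = 2/5 = 0.4000

0.4000


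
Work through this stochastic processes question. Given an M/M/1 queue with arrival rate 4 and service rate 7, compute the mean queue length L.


rho = 4/7 = 0.5714
L = rho/(1-rho)
= 0.5714/0.4286
= 1.3333

1.3333


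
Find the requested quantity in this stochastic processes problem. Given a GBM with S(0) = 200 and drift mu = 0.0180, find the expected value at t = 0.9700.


E[S(t)] = S(0) * exp(mu * t)
= 200 * exp(0.0180 * 0.9700)
= 200 * 1.0176
= 203.5227

203.5227


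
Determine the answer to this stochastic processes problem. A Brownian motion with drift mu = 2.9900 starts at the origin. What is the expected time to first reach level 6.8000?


Expected first passage time = a/mu
= 6.8000/2.9900
= 2.2742

2.2742


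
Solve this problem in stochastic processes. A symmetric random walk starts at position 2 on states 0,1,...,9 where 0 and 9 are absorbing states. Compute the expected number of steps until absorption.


For symmetric RW on 0,...,N with absorbing barriers, E(i) = i*(N-i)
E(2) = 2 * 7 = 14

14


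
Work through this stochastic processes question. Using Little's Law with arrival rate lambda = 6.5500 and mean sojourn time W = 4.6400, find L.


Little's Law: L = lambda * W
= 6.5500 * 4.6400
= 30.3920

30.3920


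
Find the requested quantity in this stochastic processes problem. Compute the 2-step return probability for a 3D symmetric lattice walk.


P(return in 2 steps) = P(reverse first step) = 1/(2d)
= 1/6
= 0.1667

0.1667


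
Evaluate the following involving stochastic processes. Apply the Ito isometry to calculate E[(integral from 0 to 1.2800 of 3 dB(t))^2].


By Ito isometry: E[(int f dB)^2] = int f^2 dt
= 3^2 * 1.2800
= 9 * 1.2800 = 11.5200

11.5200


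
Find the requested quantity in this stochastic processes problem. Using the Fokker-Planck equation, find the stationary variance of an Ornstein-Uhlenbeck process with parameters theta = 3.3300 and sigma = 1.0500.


Stationary variance = sigma^2 / (2*theta)
= 1.0500^2 / (2*3.3300)
= 1.1025 / 6.6600
= 0.1655

0.1655


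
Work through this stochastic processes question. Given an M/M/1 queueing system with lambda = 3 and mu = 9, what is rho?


rho = lambda/mu
= 3/9
= 0.3333

0.3333


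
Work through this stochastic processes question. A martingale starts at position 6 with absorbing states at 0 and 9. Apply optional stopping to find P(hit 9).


By optional stopping theorem: E(M at tau) = M(0) = 6
P(hit 9)*9 + P(hit 0)*0 = 6
P(hit 9) = (6 - 0)/(9 - 0) = 2/3 = 0.6667

0.6667


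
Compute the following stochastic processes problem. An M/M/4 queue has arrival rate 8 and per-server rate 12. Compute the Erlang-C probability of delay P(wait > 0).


a = lambda/mu = 0.6667
rho = a/c = 0.1667
Erlang-C formula applied:
C(c,a) = 0.0051

0.0051


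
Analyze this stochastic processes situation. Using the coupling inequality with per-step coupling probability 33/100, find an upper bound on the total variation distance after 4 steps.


TV distance bound <= (1-delta)^n
= (1 - 0.3300)^4
= 0.6700^4
= 0.2015

0.2015


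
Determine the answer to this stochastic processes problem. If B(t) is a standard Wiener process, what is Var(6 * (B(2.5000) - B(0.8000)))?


Var(alpha*(B(t)-B(s))) = alpha^2 * (t-s)
= 6^2 * (2.5000 - 0.8000)
= 36 * 1.7000
= 61.2000

61.2000


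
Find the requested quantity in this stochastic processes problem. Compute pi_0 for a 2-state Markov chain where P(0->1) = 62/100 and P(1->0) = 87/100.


Stationary distribution: pi_0 = p10/(p01+p10), pi_1 = p01/(p01+p10)
p01 = 0.6200, p10 = 0.8700
pi_0 = 0.5839

0.5839


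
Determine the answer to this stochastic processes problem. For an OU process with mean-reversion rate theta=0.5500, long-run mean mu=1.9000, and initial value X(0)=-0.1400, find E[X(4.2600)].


E[X(t)] = mu + (X(0) - mu)*exp(-theta*t)
= 1.9000 + (-0.1400 - 1.9000)*exp(-0.5500*4.2600)
= 1.9000 + -2.0400 * 0.0960
= 1.7041

1.7041


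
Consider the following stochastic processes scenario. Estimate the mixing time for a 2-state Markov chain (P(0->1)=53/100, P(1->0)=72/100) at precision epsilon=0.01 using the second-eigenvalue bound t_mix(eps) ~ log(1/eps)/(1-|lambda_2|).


lambda_2 = |1 - p01 - p10| = |1 - 0.5300 - 0.7200| = 0.2500
t_mix ~ log(1/eps)/(1 - |lambda_2|)
= log(100)/(1 - 0.2500) = 4.6052/0.7500
= 6.1402

6.1402


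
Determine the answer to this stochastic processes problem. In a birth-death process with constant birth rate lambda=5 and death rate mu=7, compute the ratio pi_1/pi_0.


For birth-death process, pi_n/pi_0 = (lambda/mu)^n
= (5/7)^1
= 0.7143

0.7143


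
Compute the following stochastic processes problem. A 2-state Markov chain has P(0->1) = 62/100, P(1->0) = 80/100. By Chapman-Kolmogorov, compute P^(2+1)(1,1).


P^3 = P^2 * P^1
Computing via matrix multiplication of the transition matrix.
Entry (1,1) of P^3 = 0.3949

0.3949


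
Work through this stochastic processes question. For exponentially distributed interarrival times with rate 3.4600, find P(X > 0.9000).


P(X > t) = exp(-lambda * t)
= exp(-3.4600 * 0.9000)
= exp(-3.1140) = 0.0444

0.0444


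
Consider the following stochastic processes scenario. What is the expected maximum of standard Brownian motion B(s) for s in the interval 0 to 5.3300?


E(max B(s)) = sqrt(2t/pi)
= sqrt(2*5.3300/pi)
= sqrt(3.3932)
= 1.8421

1.8421


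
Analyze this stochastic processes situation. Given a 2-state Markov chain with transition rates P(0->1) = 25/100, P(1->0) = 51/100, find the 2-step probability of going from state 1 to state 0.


Computing P^2 by matrix multiplication.
P = [[0.7500, 0.2500], [0.5100, 0.4900]]
After raising P to the power 2:
P^2(1,0) = 0.6324

0.6324


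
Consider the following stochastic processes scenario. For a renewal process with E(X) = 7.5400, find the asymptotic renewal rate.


Long-run renewal rate = 1/E(X)
= 1/7.5400
= 0.1326

0.1326


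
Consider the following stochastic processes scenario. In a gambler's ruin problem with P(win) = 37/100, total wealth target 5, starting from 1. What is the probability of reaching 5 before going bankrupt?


Gambler's ruin formula:
r = q/p = 0.6300/0.3700 = 1.7027
P(win) = (1 - r^i)/(1 - r^N)
= (1 - 1.7027^1)/(1 - 1.7027^5)
= 0.0528

0.0528


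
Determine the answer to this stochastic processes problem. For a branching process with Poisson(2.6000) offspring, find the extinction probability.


Since mu = 2.6000 > 1, extinction prob q < 1.
Solve s = exp(mu*(s-1)) iteratively.
q = 0.0951

0.0951


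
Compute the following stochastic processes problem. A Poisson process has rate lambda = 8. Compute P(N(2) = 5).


P(N(t)=k) = (lambda*t)^k * exp(-lambda*t) / k!
lambda*t = 16
= 16^5 * exp(-16) / 5!
= 1048576 * 1.1254e-07 / 120
= 9.8335e-04

9.8335e-04


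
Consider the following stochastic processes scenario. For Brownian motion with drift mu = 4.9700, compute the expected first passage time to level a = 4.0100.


Expected first passage time = a/mu
= 4.0100/4.9700
= 0.8068

0.8068


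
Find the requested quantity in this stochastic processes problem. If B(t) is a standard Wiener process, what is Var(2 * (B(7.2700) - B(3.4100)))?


Var(alpha*(B(t)-B(s))) = alpha^2 * (t-s)
= 2^2 * (7.2700 - 3.4100)
= 4 * 3.8600
= 15.4400

15.4400


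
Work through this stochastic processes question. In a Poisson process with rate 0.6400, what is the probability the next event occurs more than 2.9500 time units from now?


P(X > t) = exp(-lambda * t)
= exp(-0.6400 * 2.9500)
= exp(-1.8880) = 0.1514

0.1514


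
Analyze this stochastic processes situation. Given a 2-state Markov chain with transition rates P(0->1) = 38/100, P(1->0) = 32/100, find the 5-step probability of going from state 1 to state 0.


Computing P^5 by matrix multiplication.
P = [[0.6200, 0.3800], [0.3200, 0.6800]]
After raising P to the power 5:
P^5(1,0) = 0.4560

0.4560


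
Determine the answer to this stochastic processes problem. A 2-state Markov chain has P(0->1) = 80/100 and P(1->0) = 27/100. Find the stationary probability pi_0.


Stationary distribution: pi_0 = p10/(p01+p10), pi_1 = p01/(p01+p10)
p01 = 0.8000, p10 = 0.2700
pi_0 = 0.2523

0.2523


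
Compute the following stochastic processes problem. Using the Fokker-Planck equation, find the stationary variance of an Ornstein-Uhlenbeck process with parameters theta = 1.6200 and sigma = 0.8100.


Stationary variance = sigma^2 / (2*theta)
= 0.8100^2 / (2*1.6200)
= 0.6561 / 3.2400
= 0.2025

0.2025


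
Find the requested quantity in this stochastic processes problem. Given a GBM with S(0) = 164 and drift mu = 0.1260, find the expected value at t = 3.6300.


E[S(t)] = S(0) * exp(mu * t)
= 164 * exp(0.1260 * 3.6300)
= 164 * 1.5799
= 259.1084

259.1084


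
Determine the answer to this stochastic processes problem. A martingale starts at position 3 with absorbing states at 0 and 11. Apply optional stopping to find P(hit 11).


By optional stopping theorem: E(M at tau) = M(0) = 3
P(hit 11)*11 + P(hit 0)*0 = 3
P(hit 11) = (3 - 0)/(11 - 0) = 3/11 = 0.2727

0.2727


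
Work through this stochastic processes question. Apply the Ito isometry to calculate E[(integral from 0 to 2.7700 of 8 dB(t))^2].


By Ito isometry: E[(int f dB)^2] = int f^2 dt
= 8^2 * 2.7700
= 64 * 2.7700 = 177.2800

177.2800


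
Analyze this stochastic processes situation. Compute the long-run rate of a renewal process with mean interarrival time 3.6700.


Long-run renewal rate = 1/E(X)
= 1/3.6700
= 0.2725

0.2725


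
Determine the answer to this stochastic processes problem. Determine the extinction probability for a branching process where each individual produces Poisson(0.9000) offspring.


Since mu = 0.9000 <= 1, extinction probability = 1.

1.0000


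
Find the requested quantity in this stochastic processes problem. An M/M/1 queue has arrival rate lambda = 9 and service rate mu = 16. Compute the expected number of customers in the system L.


rho = 9/16 = 0.5625
L = rho/(1-rho)
= 0.5625/0.4375
= 1.2857

1.2857


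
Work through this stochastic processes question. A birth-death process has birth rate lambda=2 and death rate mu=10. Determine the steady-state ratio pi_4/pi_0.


For birth-death process, pi_n/pi_0 = (lambda/mu)^n
= (2/10)^4
= 0.0016

0.0016


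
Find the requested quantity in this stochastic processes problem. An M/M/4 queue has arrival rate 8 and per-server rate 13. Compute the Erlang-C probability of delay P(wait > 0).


a = lambda/mu = 0.6154
rho = a/c = 0.1538
Erlang-C formula applied:
C(c,a) = 0.0038

0.0038


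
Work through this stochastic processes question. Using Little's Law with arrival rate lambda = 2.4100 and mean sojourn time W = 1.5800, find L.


Little's Law: L = lambda * W
= 2.4100 * 1.5800
= 3.8078

3.8078


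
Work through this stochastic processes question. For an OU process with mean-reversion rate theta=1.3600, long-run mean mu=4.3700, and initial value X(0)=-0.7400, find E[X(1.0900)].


E[X(t)] = mu + (X(0) - mu)*exp(-theta*t)
= 4.3700 + (-0.7400 - 4.3700)*exp(-1.3600*1.0900)
= 4.3700 + -5.1100 * 0.2271
= 3.2096

3.2096


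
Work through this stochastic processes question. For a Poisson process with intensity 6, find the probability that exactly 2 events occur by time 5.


P(N(t)=k) = (lambda*t)^k * exp(-lambda*t) / k!
lambda*t = 30
= 30^2 * exp(-30) / 2!
= 900 * 9.3576e-14 / 2
= 4.2109e-11

4.2109e-11


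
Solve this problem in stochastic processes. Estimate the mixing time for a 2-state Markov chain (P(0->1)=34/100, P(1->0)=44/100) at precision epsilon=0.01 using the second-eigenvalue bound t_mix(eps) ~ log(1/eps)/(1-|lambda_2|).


lambda_2 = |1 - p01 - p10| = |1 - 0.3400 - 0.4400| = 0.2200
t_mix ~ log(1/eps)/(1 - |lambda_2|)
= log(100)/(1 - 0.2200) = 4.6052/0.7800
= 5.9041

5.9041


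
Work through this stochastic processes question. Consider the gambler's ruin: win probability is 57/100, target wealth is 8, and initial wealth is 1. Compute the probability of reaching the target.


Gambler's ruin formula:
r = q/p = 0.4300/0.5700 = 0.7544
P(win) = (1 - r^i)/(1 - r^N)
= (1 - 0.7544^1)/(1 - 0.7544^8)
= 0.2744

0.2744


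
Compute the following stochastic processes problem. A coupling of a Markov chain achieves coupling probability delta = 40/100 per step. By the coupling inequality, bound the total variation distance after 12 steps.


TV distance bound <= (1-delta)^n
= (1 - 0.4000)^12
= 0.6000^12
= 0.0022

0.0022


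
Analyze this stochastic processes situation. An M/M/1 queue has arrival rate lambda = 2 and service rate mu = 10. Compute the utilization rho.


rho = lambda/mu
= 2/10
= 0.2000

0.2000


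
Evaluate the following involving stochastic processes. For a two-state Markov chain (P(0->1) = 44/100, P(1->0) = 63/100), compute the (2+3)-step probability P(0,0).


P^5 = P^2 * P^3
Computing via matrix multiplication of the transition matrix.
Entry (0,0) of P^5 = 0.5888

0.5888


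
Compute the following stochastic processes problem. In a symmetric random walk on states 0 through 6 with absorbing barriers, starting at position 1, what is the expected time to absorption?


For symmetric RW on 0,...,N with absorbing barriers, E(i) = i*(N-i)
E(1) = 1 * 5 = 5

5


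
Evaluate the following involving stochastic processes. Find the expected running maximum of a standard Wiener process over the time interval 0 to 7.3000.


E(max B(s)) = sqrt(2t/pi)
= sqrt(2*7.3000/pi)
= sqrt(4.6473)
= 2.1558

2.1558


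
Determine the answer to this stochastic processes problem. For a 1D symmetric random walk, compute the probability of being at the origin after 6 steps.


P(S(6) = 0) = C(6,3) / 4^3
= 20 / 64
= 0.3125

0.3125


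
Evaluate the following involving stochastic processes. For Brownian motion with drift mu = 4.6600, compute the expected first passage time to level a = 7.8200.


Expected first passage time = a/mu
= 7.8200/4.6600
= 1.6781

1.6781


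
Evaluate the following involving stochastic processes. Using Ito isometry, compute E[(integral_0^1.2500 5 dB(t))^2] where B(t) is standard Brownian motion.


By Ito isometry: E[(int f dB)^2] = int f^2 dt
= 5^2 * 1.2500
= 25 * 1.2500 = 31.2500

31.2500
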